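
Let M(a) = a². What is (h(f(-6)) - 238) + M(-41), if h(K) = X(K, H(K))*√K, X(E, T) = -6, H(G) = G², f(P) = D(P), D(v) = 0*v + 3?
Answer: 1443 - 6*√3 ≈ 1432.6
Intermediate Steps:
D(v) = 3 (D(v) = 0 + 3 = 3)
f(P) = 3
h(K) = -6*√K
(h(f(-6)) - 238) + M(-41) = (-6*√3 - 238) + (-41)² = (-238 - 6*√3) + 1681 = 1443 - 6*√3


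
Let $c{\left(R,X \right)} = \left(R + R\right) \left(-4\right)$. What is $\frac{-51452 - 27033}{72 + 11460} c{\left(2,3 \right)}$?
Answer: $\frac{313940}{2883} \approx 108.89$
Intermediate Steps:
$c{\left(R,X \right)} = - 8 R$ ($c{\left(R,X \right)} = 2 R \left(-4\right) = - 8 R$)
$\frac{-51452 - 27033}{72 + 11460} c{\left(2,3 \right)} = \frac{-51452 - 27033}{72 + 11460} \left(\left(-8\right) 2\right) = - \frac{78485}{11532} \left(-16\right) = \left(-78485\right) \frac{1}{11532} \left(-16\right) = \left(- \frac{78485}{11532}\right) \left(-16\right) = \frac{313940}{2883}$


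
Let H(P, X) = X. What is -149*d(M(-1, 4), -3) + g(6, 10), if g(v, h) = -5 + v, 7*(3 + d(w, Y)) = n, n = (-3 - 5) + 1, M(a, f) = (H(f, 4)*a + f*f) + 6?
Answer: 597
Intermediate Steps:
M(a, f) = 6 + f**2 + 4*a (M(a, f) = (4*a + f*f) + 6 = (4*a + f**2) + 6 = (f**2 + 4*a) + 6 = 6 + f**2 + 4*a)
n = -7 (n = -8 + 1 = -7)
d(w, Y) = -4 (d(w, Y) = -3 + (1/7)*(-7) = -3 - 1 = -4)
-149*d(M(-1, 4), -3) + g(6, 10) = -149*(-4) + (-5 + 6) = 596 + 1 = 597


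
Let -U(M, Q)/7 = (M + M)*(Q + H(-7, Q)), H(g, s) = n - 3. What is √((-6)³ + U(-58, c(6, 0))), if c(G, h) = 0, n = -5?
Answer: 2*I*√1678 ≈ 81.927*I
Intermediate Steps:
H(g, s) = -8 (H(g, s) = -5 - 3 = -8)
U(M, Q) = -14*M*(-8 + Q) (U(M, Q) = -7*(M + M)*(Q - 8) = -7*2*M*(-8 + Q) = -14*M*(-8 + Q))
√((-6)³ + U(-58, c(6, 0))) = √((-6)³ + 14*(-58)*(8 - 1*0)) = √(-216 + 14*(-58)*(8 + 0)) = √(-216 + 14*(-58)*8) = √(-216 - 6496) = √(-6712) = 2*I*√1678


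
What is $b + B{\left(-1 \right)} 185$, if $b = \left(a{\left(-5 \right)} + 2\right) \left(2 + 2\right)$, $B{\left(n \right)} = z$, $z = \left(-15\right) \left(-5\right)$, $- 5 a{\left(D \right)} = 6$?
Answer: $\frac{69391}{5} \approx 13878.0$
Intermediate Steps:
$a{\left(D \right)} = - \frac{6}{5}$ ($a{\left(D \right)} = \left(- \frac{1}{5}\right) 6 = - \frac{6}{5}$)
$z = 75$
$B{\left(n \right)} = 75$
$b = \frac{16}{5}$ ($b = \left(- \frac{6}{5} + 2\right) \left(2 + 2\right) = \frac{4}{5} \cdot 4 = \frac{16}{5} \approx 3.2$)
$b + B{\left(-1 \right)} 185 = \frac{16}{5} + 75 \cdot 185 = \frac{16}{5} + 13875 = \frac{69391}{5}$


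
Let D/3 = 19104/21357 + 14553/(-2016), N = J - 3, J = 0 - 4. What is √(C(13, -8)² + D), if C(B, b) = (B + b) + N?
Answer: I*√5396054874/18984 ≈ 3.8695*I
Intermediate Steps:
J = -4
N = -7 (N = -4 - 3 = -7)
C(B, b) = -7 + B + b (C(B, b) = (B + b) - 7 = -7 + B + b)
D = -1440713/75936 (D = 3*(19104/21357 + 14553/(-2016)) = 3*(19104*(1/21357) + 14553*(-1/2016)) = 3*(6368/7119 - 231/32) = 3*(-1440713/227808) = -1440713/75936 ≈ -18.973)
√(C(13, -8)² + D) = √((-7 + 13 - 8)² - 1440713/75936) = √((-2)² - 1440713/75936) = √(4 - 1440713/75936) = √(-1136969/75936) = I*√5396054874/18984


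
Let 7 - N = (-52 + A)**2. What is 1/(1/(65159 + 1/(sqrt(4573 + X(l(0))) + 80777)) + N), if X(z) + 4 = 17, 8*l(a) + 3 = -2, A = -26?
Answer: -168350027142767824918276/1023063112362919734534195817 - sqrt(4586)/1023063112362919734534195817 ≈ -0.00016455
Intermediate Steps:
l(a) = -5/8 (l(a) = -3/8 + (1/8)*(-2) = -3/8 - 1/4 = -5/8)
X(z) = 13 (X(z) = -4 + 17 = 13)
N = -6077 (N = 7 - (-52 - 26)**2 = 7 - 1*(-78)**2 = 7 - 1*6084 = 7 - 6084 = -6077)
1/(1/(65159 + 1/(sqrt(4573 + X(l(0))) + 80777)) + N) = 1/(1/(65159 + 1/(sqrt(4573 + 13) + 80777)) - 6077) = 1/(1/(65159 + 1/(sqrt(4586) + 80777)) - 6077) = 1/(1/(65159 + 1/(80777 + sqrt(4586))) - 6077) = 1/(-6077 + 1/(65159 + 1/(80777 + sqrt(4586))))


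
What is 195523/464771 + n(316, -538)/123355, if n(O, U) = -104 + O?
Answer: 24217271117/57331826705 ≈ 0.42241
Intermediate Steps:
195523/464771 + n(316, -538)/123355 = 195523/464771 + (-104 + 316)/123355 = 195523*(1/464771) + 212*(1/123355) = 195523/464771 + 212/123355 = 24217271117/57331826705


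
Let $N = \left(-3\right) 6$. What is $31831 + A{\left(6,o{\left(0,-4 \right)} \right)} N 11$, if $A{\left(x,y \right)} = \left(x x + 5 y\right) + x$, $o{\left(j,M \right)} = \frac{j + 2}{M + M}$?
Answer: $\frac{47525}{2} \approx 23763.0$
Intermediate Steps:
$o{\left(j,M \right)} = \frac{2 + j}{2 M}$
$A{\left(x,y \right)} = x + x^{2} + 5 y$ ($A{\left(x,y \right)} = \left(x^{2} + 5 y\right) + x = x + x^{2} + 5 y$)
$N = -18$
$31831 + A{\left(6,o{\left(0,-4 \right)} \right)} N 11 = 31831 + \left(6 + 6^{2} + 5 \frac{2 + 0}{2 \left(-4\right)}\right) \left(-18\right) 11 = 31831 + \left(6 + 36 + 5 \cdot \frac{1}{2} \left(- \frac{1}{4}\right) 2\right) \left(-18\right) 11 = 31831 + \left(6 + 36 + 5 \left(- \frac{1}{4}\right)\right) \left(-18\right) 11 = 31831 + \left(6 + 36 - \frac{5}{4}\right) \left(-18\right) 11 = 31831 + \frac{163}{4} \left(-18\right) 11 = 31831 - \frac{16137}{2} = \frac{47525}{2}$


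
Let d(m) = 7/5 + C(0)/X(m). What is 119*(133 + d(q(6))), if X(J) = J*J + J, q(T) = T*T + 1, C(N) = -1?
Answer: 112434413/7030 ≈ 15994.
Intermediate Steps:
q(T) = 1 + T² (q(T) = T² + 1 = 1 + T²)
X(J) = J + J² (X(J) = J² + J = J + J²)
d(m) = 7/5 - 1/(m*(1 + m))
119*(133 + d(q(6))) = 119*(133 + (-5 + 7*(1 + 6²)*(1 + (1 + 6²)))/(5*(1 + 6²)*(1 + (1 + 6²)))) = 119*(133 + (-5 + 7*(1 + 36)*(1 + (1 + 36)))/(5*(1 + 36)*(1 + (1 + 36)))) = 119*(133 + (⅕)*(-5 + 7*37*(1 + 37))/(37*(1 + 37))) = 119*(133 + (⅕)*(1/37)*(-5 + 7*37*38)/38) = 119*(133 + (⅕)*(1/37)*(1/38)*(-5 + 9842)) = 119*(133 + (⅕)*(1/37)*(1/38)*9837) = 119*(133 + 9837/7030) = 119*(944827/7030) = 112434413/7030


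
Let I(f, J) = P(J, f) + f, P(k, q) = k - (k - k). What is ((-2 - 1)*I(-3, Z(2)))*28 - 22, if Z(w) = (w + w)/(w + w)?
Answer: 146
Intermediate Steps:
P(k, q) = k (P(k, q) = k - 1*0 = k + 0 = k)
Z(w) = 1 (Z(w) = (2*w)/((2*w)) = (2*w)*(1/(2*w)) = 1)
I(f, J) = J + f
((-2 - 1)*I(-3, Z(2)))*28 - 22 = ((-2 - 1)*(1 - 3))*28 - 22 = -3*(-2)*28 - 22 = 6*28 - 22 = 168 - 22 = 146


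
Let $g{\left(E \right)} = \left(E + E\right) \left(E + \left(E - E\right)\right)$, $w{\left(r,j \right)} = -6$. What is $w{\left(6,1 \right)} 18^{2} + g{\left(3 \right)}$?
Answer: $-1926$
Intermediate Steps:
$g{\left(E \right)} = 2 E^{2}$ ($g{\left(E \right)} = 2 E \left(E + 0\right) = 2 E E = 2 E^{2}$)
$w{\left(6,1 \right)} 18^{2} + g{\left(3 \right)} = - 6 \cdot 18^{2} + 2 \cdot 3^{2} = \left(-6\right) 324 + 2 \cdot 9 = -1944 + 18 = -1926$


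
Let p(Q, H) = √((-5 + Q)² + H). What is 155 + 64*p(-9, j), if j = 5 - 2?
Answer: 155 + 64*√199 ≈ 1057.8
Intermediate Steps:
j = 3
p(Q, H) = √(H + (-5 + Q)²)
155 + 64*p(-9, j) = 155 + 64*√(3 + (-5 - 9)²) = 155 + 64*√(3 + (-14)²) = 155 + 64*√(3 + 196) = 155 + 64*√199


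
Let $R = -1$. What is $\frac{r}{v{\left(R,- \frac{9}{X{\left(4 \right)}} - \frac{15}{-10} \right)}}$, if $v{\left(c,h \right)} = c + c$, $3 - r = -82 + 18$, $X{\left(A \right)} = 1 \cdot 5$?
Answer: $- \frac{67}{2} \approx -33.5$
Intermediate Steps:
$X{\left(A \right)} = 5$
$r = 67$ ($r = 3 - \left(-82 + 18\right) = 3 - -64 = 3 + 64 = 67$)
$v{\left(c,h \right)} = 2 c$
$\frac{r}{v{\left(R,- \frac{9}{X{\left(4 \right)}} - \frac{15}{-10} \right)}} = \frac{67}{2 \left(-1\right)} = \frac{67}{-2} = 67 \left(- \frac{1}{2}\right) = - \frac{67}{2}$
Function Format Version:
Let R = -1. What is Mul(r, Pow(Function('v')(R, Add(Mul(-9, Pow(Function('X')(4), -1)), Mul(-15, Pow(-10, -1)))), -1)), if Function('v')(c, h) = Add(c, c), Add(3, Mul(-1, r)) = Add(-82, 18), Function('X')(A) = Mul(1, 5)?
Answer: Rational(-67, 2) ≈ -33.500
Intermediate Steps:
Function('X')(A) = 5
r = 67 (r = Add(3, Mul(-1, Add(-82, 18))) = Add(3, Mul(-1, -64)) = Add(3, 64) = 67)
Function('v')(c, h) = Mul(2, c)
Mul(r, Pow(Function('v')(R, Add(Mul(-9, Pow(Function('X')(4), -1)), Mul(-15, Pow(-10, -1)))), -1)) = Mul(67, Pow(Mul(2, -1), -1)) = Mul(67, Pow(-2, -1)) = Mul(67, Rational(-1, 2)) = Rational(-67, 2)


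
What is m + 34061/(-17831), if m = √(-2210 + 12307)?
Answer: -34061/17831 + √10097 ≈ 98.574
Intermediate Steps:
m = √10097 ≈ 100.48
m + 34061/(-17831) = √10097 + 34061/(-17831) = √10097 + 34061*(-1/17831) = √10097 - 34061/17831 = -34061/17831 + √10097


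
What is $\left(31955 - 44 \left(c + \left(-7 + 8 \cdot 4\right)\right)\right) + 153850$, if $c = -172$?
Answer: $192273$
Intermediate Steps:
$\left(31955 - 44 \left(c + \left(-7 + 8 \cdot 4\right)\right)\right) + 153850 = \left(31955 - 44 \left(-172 + \left(-7 + 8 \cdot 4\right)\right)\right) + 153850 = \left(31955 - 44 \left(-172 + \left(-7 + 32\right)\right)\right) + 153850 = \left(31955 - 44 \left(-172 + 25\right)\right) + 153850 = \left(31955 - -6468\right) + 153850 = \left(31955 + 6468\right) + 153850 = 38423 + 153850 = 192273$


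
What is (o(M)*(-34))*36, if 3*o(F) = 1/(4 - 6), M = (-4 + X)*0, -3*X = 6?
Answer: 204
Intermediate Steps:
X = -2 (X = -⅓*6 = -2)
M = 0 (M = (-4 - 2)*0 = -6*0 = 0)
o(F) = -⅙ (o(F) = 1/(3*(4 - 6)) = (⅓)/(-2) = (⅓)*(-½) = -⅙)
(o(M)*(-34))*36 = -⅙*(-34)*36 = (17/3)*36 = 204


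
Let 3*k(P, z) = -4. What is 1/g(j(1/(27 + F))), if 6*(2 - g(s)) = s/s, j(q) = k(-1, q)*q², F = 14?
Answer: 6/11 ≈ 0.54545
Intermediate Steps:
k(P, z) = -4/3 (k(P, z) = (⅓)*(-4) = -4/3)
j(q) = -4*q²/3
g(s) = 11/6 (g(s) = 2 - s/(6*s) = 2 - ⅙*1 = 2 - ⅙ = 11/6)
1/g(j(1/(27 + F))) = 1/(11/6) = 6/11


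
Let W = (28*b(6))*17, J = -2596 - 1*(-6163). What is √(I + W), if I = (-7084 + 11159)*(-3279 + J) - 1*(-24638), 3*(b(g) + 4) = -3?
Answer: √1195858 ≈ 1093.6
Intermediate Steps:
J = 3567 (J = -2596 + 6163 = 3567)
b(g) = -5 (b(g) = -4 + (⅓)*(-3) = -4 - 1 = -5)
W = -2380 (W = (28*(-5))*17 = -140*17 = -2380)
I = 1198238 (I = (-7084 + 11159)*(-3279 + 3567) - 1*(-24638) = 4075*288 + 24638 = 1173600 + 24638 = 1198238)
√(I + W) = √(1198238 - 2380) = √1195858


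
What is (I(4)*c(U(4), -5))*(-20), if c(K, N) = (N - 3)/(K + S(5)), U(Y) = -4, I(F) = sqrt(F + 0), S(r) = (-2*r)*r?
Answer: -160/27 ≈ -5.9259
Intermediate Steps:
S(r) = -2*r**2
I(F) = sqrt(F)
c(K, N) = (-3 + N)/(-50 + K) (c(K, N) = (N - 3)/(K - 2*5**2) = (-3 + N)/(K - 2*25) = (-3 + N)/(K - 50) = (-3 + N)/(-50 + K))
(I(4)*c(U(4), -5))*(-20) = (sqrt(4)*((-3 - 5)/(-50 - 4)))*(-20) = (2*(-8/(-54)))*(-20) = (2*(-1/54*(-8)))*(-20) = (2*(4/27))*(-20) = (8/27)*(-20) = -160/27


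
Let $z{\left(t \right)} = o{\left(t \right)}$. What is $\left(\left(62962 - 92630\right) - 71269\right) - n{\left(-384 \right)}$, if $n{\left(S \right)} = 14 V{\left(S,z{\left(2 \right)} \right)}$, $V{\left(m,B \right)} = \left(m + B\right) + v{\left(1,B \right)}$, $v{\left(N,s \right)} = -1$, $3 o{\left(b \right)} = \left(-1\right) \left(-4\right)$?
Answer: $- \frac{286697}{3} \approx -95566.0$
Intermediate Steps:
$o{\left(b \right)} = \frac{4}{3}$ ($o{\left(b \right)} = \frac{\left(-1\right) \left(-4\right)}{3} = \frac{1}{3} \cdot 4 = \frac{4}{3}$)
$z{\left(t \right)} = \frac{4}{3}$
$V{\left(m,B \right)} = -1 + B + m$ ($V{\left(m,B \right)} = \left(m + B\right) - 1 = \left(B + m\right) - 1 = -1 + B + m$)
$n{\left(S \right)} = \frac{14}{3} + 14 S$ ($n{\left(S \right)} = 14 \left(-1 + \frac{4}{3} + S\right) = 14 \left(\frac{1}{3} + S\right) = \frac{14}{3} + 14 S$)
$\left(\left(62962 - 92630\right) - 71269\right) - n{\left(-384 \right)} = \left(\left(62962 - 92630\right) - 71269\right) - \left(\frac{14}{3} + 14 \left(-384\right)\right) = \left(-29668 - 71269\right) - \left(\frac{14}{3} - 5376\right) = -100937 - - \frac{16114}{3} = -100937 + \frac{16114}{3} = - \frac{286697}{3}$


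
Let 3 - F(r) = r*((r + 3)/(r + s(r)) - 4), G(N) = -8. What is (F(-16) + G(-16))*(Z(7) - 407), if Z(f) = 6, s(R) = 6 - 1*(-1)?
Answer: 165613/9 ≈ 18401.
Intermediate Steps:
s(R) = 7 (s(R) = 6 + 1 = 7)
F(r) = 3 - r*(-4 + (3 + r)/(7 + r)) (F(r) = 3 - r*((r + 3)/(r + 7) - 4) = 3 - r*((3 + r)/(7 + r) - 4) = 3 - r*(-4 + (3 + r)/(7 + r)))
(F(-16) + G(-16))*(Z(7) - 407) = ((21 + 3*(-16)**2 + 28*(-16))/(7 - 16) - 8)*(6 - 407) = ((21 + 3*256 - 448)/(-9) - 8)*(-401) = (-(21 + 768 - 448)/9 - 8)*(-401) = (-1/9*341 - 8)*(-401) = (-341/9 - 8)*(-401) = -413/9*(-401) = 165613/9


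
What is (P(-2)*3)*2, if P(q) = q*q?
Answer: 24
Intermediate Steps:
P(q) = q**2
(P(-2)*3)*2 = ((-2)**2*3)*2 = (4*3)*2 = 12*2 = 24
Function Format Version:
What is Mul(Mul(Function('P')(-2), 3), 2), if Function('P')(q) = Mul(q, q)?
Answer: 24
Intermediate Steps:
Function('P')(q) = Pow(q, 2)
Mul(Mul(Function('P')(-2), 3), 2) = Mul(Mul(Pow(-2, 2), 3), 2) = Mul(Mul(4, 3), 2) = Mul(12, 2) = 24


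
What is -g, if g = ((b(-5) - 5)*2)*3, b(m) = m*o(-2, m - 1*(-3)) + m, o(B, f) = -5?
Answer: -90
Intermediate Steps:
b(m) = -4*m (b(m) = m*(-5) + m = -5*m + m = -4*m)
g = 90 (g = ((-4*(-5) - 5)*2)*3 = ((20 - 5)*2)*3 = (15*2)*3 = 30*3 = 90)
-g = -1*90 = -90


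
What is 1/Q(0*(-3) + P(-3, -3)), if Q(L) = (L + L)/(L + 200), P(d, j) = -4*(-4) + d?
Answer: 213/26 ≈ 8.1923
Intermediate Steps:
P(d, j) = 16 + d
Q(L) = 2*L/(200 + L) (Q(L) = (2*L)/(200 + L) = 2*L/(200 + L))
1/Q(0*(-3) + P(-3, -3)) = 1/(2*(0*(-3) + (16 - 3))/(200 + (0*(-3) + (16 - 3)))) = 1/(2*(0 + 13)/(200 + (0 + 13))) = 1/(2*13/(200 + 13)) = 1/(2*13/213) = 1/(2*13*(1/213)) = 1/(26/213) = 213/26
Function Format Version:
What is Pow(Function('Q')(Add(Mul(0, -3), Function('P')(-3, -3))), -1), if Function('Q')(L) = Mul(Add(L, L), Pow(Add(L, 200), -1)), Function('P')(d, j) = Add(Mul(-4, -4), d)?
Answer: Rational(213, 26) ≈ 8.1923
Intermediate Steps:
Function('P')(d, j) = Add(16, d)
Function('Q')(L) = Mul(2, L, Pow(Add(200, L), -1)) (Function('Q')(L) = Mul(Mul(2, L), Pow(Add(200, L), -1)) = Mul(2, L, Pow(Add(200, L), -1)))
Pow(Function('Q')(Add(Mul(0, -3), Function('P')(-3, -3))), -1) = Pow(Mul(2, Add(Mul(0, -3), Add(16, -3)), Pow(Add(200, Add(Mul(0, -3), Add(16, -3))), -1)), -1) = Pow(Mul(2, Add(0, 13), Pow(Add(200, Add(0, 13)), -1)), -1) = Pow(Mul(2, 13, Pow(Add(200, 13), -1)), -1) = Pow(Mul(2, 13, Pow(213, -1)), -1) = Pow(Mul(2, 13, Rational(1, 213)), -1) = Pow(Rational(26, 213), -1) = Rational(213, 26)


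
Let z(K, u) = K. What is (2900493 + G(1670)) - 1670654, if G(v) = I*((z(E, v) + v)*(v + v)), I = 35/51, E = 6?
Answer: 258646189/51 ≈ 5.0715e+6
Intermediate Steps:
I = 35/51 (I = 35*(1/51) = 35/51 ≈ 0.68627)
G(v) = 70*v*(6 + v)/51 (G(v) = 35*((6 + v)*(v + v))/51 = 35*((6 + v)*(2*v))/51 = 35*(2*v*(6 + v))/51 = 70*v*(6 + v)/51)
(2900493 + G(1670)) - 1670654 = (2900493 + (70/51)*1670*(6 + 1670)) - 1670654 = (2900493 + (70/51)*1670*1676) - 1670654 = (2900493 + 195924400/51) - 1670654 = 343849543/51 - 1670654 = 258646189/51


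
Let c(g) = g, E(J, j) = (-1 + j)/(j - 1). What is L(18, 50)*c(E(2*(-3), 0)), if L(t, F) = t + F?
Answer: 68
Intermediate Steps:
E(J, j) = 1 (E(J, j) = (-1 + j)/(-1 + j) = 1)
L(t, F) = F + t
L(18, 50)*c(E(2*(-3), 0)) = (50 + 18)*1 = 68*1 = 68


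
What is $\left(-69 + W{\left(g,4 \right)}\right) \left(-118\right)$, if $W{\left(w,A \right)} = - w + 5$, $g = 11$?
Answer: $8850$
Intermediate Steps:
$W{\left(w,A \right)} = 5 - w$
$\left(-69 + W{\left(g,4 \right)}\right) \left(-118\right) = \left(-69 + \left(5 - 11\right)\right) \left(-118\right) = \left(-69 - 6\right) \left(-118\right) = \left(-75\right) \left(-118\right) = 8850$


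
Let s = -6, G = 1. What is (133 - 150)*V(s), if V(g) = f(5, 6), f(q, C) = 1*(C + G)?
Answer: -119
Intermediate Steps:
f(q, C) = 1 + C (f(q, C) = 1*(C + 1) = 1*(1 + C) = 1 + C)
V(g) = 7 (V(g) = 1 + 6 = 7)
(133 - 150)*V(s) = (133 - 150)*7 = -17*7 = -119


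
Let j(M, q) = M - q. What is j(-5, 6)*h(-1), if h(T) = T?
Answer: 11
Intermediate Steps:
j(-5, 6)*h(-1) = (-5 - 1*6)*(-1) = (-5 - 6)*(-1) = -11*(-1) = 11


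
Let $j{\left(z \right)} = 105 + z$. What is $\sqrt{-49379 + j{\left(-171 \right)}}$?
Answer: $i \sqrt{49445} \approx 222.36 i$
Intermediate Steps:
$\sqrt{-49379 + j{\left(-171 \right)}} = \sqrt{-49379 + \left(105 - 171\right)} = \sqrt{-49379 - 66} = \sqrt{-49445} = i \sqrt{49445}$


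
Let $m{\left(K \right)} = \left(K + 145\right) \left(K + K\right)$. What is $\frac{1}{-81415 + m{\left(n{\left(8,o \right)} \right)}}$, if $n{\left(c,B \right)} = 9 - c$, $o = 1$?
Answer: $- \frac{1}{81123} \approx -1.2327 \cdot 10^{-5}$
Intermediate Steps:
$m{\left(K \right)} = 2 K \left(145 + K\right)$ ($m{\left(K \right)} = \left(145 + K\right) 2 K = 2 K \left(145 + K\right)$)
$\frac{1}{-81415 + m{\left(n{\left(8,o \right)} \right)}} = \frac{1}{-81415 + 2 \left(9 - 8\right) \left(145 + \left(9 - 8\right)\right)} = \frac{1}{-81415 + 2 \cdot 1 \left(145 + 1\right)} = \frac{1}{-81415 + 2 \cdot 1 \cdot 146} = \frac{1}{-81415 + 292} = \frac{1}{-81123} = - \frac{1}{81123}$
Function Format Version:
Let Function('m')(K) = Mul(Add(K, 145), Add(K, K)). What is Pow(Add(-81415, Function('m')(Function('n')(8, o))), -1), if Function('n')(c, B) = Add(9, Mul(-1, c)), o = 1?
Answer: Rational(-1, 81123) ≈ -1.2327e-5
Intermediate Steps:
Function('m')(K) = Mul(2, K, Add(145, K)) (Function('m')(K) = Mul(Add(145, K), Mul(2, K)) = Mul(2, K, Add(145, K)))
Pow(Add(-81415, Function('m')(Function('n')(8, o))), -1) = Pow(Add(-81415, Mul(2, Add(9, Mul(-1, 8)), Add(145, Add(9, Mul(-1, 8))))), -1) = Pow(Add(-81415, Mul(2, Add(9, -8), Add(145, Add(9, -8)))), -1) = Pow(Add(-81415, Mul(2, 1, Add(145, 1))), -1) = Pow(Add(-81415, Mul(2, 1, 146)), -1) = Pow(Add(-81415, 292), -1) = Pow(-81123, -1) = Rational(-1, 81123)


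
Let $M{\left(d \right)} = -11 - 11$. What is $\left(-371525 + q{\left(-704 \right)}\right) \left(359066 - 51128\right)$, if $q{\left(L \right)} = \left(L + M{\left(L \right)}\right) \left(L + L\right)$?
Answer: $200370021654$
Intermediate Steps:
$M{\left(d \right)} = -22$ ($M{\left(d \right)} = -11 - 11 = -22$)
$q{\left(L \right)} = 2 L \left(-22 + L\right)$ ($q{\left(L \right)} = \left(L - 22\right) \left(L + L\right) = \left(-22 + L\right) 2 L = 2 L \left(-22 + L\right)$)
$\left(-371525 + q{\left(-704 \right)}\right) \left(359066 - 51128\right) = \left(-371525 + 2 \left(-704\right) \left(-22 - 704\right)\right) \left(359066 - 51128\right) = \left(-371525 + 2 \left(-704\right) \left(-726\right)\right) 307938 = \left(-371525 + 1022208\right) 307938 = 650683 \cdot 307938 = 200370021654$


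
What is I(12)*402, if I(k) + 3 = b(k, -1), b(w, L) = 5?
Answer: 804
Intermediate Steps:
I(k) = 2 (I(k) = -3 + 5 = 2)
I(12)*402 = 2*402 = 804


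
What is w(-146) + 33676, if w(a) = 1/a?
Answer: 4916695/146 ≈ 33676.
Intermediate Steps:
w(-146) + 33676 = 1/(-146) + 33676 = -1/146 + 33676 = 4916695/146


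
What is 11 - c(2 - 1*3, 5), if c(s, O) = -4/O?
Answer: 59/5 ≈ 11.800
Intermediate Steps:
11 - c(2 - 1*3, 5) = 11 - (-4)/5 = 11 - 1*(-⅘) = 11 + ⅘ = 59/5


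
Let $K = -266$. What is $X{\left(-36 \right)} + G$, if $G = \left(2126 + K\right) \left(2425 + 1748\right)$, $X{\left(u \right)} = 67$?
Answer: $7761847$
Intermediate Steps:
$G = 7761780$ ($G = \left(2126 - 266\right) \left(2425 + 1748\right) = 1860 \cdot 4173 = 7761780$)
$X{\left(-36 \right)} + G = 67 + 7761780 = 7761847$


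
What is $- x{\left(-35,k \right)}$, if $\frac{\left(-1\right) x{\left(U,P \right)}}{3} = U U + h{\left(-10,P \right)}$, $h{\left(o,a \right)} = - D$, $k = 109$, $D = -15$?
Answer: $3720$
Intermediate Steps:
$h{\left(o,a \right)} = 15$ ($h{\left(o,a \right)} = \left(-1\right) \left(-15\right) = 15$)
$x{\left(U,P \right)} = -45 - 3 U^{2}$ ($x{\left(U,P \right)} = - 3 \left(U U + 15\right) = - 3 \left(U^{2} + 15\right) = - 3 \left(15 + U^{2}\right) = -45 - 3 U^{2}$)
$- x{\left(-35,k \right)} = - (-45 - 3 \left(-35\right)^{2}) = - (-45 - 3675) = \left(-1\right) \left(-3720\right) = 3720$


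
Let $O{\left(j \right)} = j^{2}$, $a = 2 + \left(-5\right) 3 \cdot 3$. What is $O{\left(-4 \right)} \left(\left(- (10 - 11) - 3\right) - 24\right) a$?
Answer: $17888$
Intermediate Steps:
$a = -43$ ($a = 2 - 45 = -43$)
$O{\left(-4 \right)} \left(\left(- (10 - 11) - 3\right) - 24\right) a = \left(-4\right)^{2} \left(\left(- (10 - 11) - 3\right) - 24\right) \left(-43\right) = 16 \left(\left(\left(-1\right) \left(-1\right) - 3\right) - 24\right) \left(-43\right) = 16 \left(\left(1 - 3\right) - 24\right) \left(-43\right) = 16 \left(-2 - 24\right) \left(-43\right) = 16 \left(-26\right) \left(-43\right) = \left(-416\right) \left(-43\right) = 17888$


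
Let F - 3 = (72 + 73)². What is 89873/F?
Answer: 12839/3004 ≈ 4.2740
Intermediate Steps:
F = 21028 (F = 3 + (72 + 73)² = 3 + 145² = 3 + 21025 = 21028)
89873/F = 89873/21028 = 89873*(1/21028) = 12839/3004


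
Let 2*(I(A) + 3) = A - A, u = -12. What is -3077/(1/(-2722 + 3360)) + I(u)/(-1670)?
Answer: -3278420417/1670 ≈ -1.9631e+6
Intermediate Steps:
I(A) = -3 (I(A) = -3 + (A - A)/2 = -3 + (½)*0 = -3 + 0 = -3)
-3077/(1/(-2722 + 3360)) + I(u)/(-1670) = -3077/(1/(-2722 + 3360)) - 3/(-1670) = -3077/(1/638) - 3*(-1/1670) = -3077/1/638 + 3/1670 = -3077*638 + 3/1670 = -1963126 + 3/1670 = -3278420417/1670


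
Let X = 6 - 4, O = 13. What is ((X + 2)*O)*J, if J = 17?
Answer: 884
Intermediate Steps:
X = 2
((X + 2)*O)*J = ((2 + 2)*13)*17 = (4*13)*17 = 52*17 = 884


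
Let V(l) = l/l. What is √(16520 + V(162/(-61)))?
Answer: √16521 ≈ 128.53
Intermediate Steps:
V(l) = 1
√(16520 + V(162/(-61))) = √(16520 + 1) = √16521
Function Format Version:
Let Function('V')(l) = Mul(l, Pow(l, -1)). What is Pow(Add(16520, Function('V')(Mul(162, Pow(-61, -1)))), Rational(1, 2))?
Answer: Pow(16521, Rational(1, 2)) ≈ 128.53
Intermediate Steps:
Function('V')(l) = 1
Pow(Add(16520, Function('V')(Mul(162, Pow(-61, -1)))), Rational(1, 2)) = Pow(Add(16520, 1), Rational(1, 2)) = Pow(16521, Rational(1, 2))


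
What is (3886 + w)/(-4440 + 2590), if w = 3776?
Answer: -3831/925 ≈ -4.1416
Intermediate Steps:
(3886 + w)/(-4440 + 2590) = (3886 + 3776)/(-4440 + 2590) = 7662/(-1850) = 7662*(-1/1850) = -3831/925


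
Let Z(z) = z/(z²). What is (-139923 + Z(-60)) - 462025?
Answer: -36116881/60 ≈ -6.0195e+5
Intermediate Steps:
Z(z) = 1/z (Z(z) = z/z² = 1/z)
(-139923 + Z(-60)) - 462025 = (-139923 + 1/(-60)) - 462025 = (-139923 - 1/60) - 462025 = -8395381/60 - 462025 = -36116881/60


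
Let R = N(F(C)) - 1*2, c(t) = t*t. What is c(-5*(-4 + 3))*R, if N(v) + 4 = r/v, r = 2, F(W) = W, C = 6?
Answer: -425/3 ≈ -141.67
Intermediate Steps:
c(t) = t²
N(v) = -4 + 2/v
R = -17/3 (R = (-4 + 2/6) - 1*2 = (-4 + 2*(⅙)) - 2 = (-4 + ⅓) - 2 = -11/3 - 2 = -17/3 ≈ -5.6667)
c(-5*(-4 + 3))*R = (-5*(-4 + 3))²*(-17/3) = (-5*(-1))²*(-17/3) = 5²*(-17/3) = 25*(-17/3) = -425/3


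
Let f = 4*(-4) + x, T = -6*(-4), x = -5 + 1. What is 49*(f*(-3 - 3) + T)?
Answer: 7056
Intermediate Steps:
x = -4
T = 24
f = -20 (f = 4*(-4) - 4 = -16 - 4 = -20)
49*(f*(-3 - 3) + T) = 49*(-20*(-3 - 3) + 24) = 49*(-20*(-6) + 24) = 49*(120 + 24) = 49*144 = 7056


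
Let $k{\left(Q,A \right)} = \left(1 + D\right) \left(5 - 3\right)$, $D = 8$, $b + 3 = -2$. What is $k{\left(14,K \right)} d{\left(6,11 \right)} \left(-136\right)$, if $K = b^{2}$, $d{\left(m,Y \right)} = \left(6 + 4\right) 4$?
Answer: $-97920$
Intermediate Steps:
$b = -5$ ($b = -3 - 2 = -5$)
$d{\left(m,Y \right)} = 40$ ($d{\left(m,Y \right)} = 10 \cdot 4 = 40$)
$K = 25$ ($K = \left(-5\right)^{2} = 25$)
$k{\left(Q,A \right)} = 18$ ($k{\left(Q,A \right)} = \left(1 + 8\right) \left(5 - 3\right) = 9 \cdot 2 = 18$)
$k{\left(14,K \right)} d{\left(6,11 \right)} \left(-136\right) = 18 \cdot 40 \left(-136\right) = 720 \left(-136\right) = -97920$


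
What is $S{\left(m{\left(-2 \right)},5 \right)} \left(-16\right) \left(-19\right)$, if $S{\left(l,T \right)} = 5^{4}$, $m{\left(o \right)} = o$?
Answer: $190000$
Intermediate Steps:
$S{\left(l,T \right)} = 625$
$S{\left(m{\left(-2 \right)},5 \right)} \left(-16\right) \left(-19\right) = 625 \left(-16\right) \left(-19\right) = \left(-10000\right) \left(-19\right) = 190000$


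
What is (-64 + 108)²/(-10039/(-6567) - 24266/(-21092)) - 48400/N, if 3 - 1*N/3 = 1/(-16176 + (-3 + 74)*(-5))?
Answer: -64254540031902968/13803153713655 ≈ -4655.1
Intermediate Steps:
N = 148782/16531 (N = 9 - 3/(-16176 + (-3 + 74)*(-5)) = 9 - 3/(-16176 + 71*(-5)) = 9 - 3/(-16176 - 355) = 9 - 3/(-16531) = 9 - 3*(-1/16531) = 9 + 3/16531 = 148782/16531 ≈ 9.0002)
(-64 + 108)²/(-10039/(-6567) - 24266/(-21092)) - 48400/N = (-64 + 108)²/(-10039/(-6567) - 24266/(-21092)) - 48400/148782/16531 = 44²/(-10039*(-1/6567) - 24266*(-1/21092)) - 48400*16531/148782 = 1936/(10039/6567 + 12133/10546) - 400050200/74391 = 1936/(185548705/69255582) - 400050200/74391 = 1936*(69255582/185548705) - 400050200/74391 = 134078806752/185548705 - 400050200/74391 = -64254540031902968/13803153713655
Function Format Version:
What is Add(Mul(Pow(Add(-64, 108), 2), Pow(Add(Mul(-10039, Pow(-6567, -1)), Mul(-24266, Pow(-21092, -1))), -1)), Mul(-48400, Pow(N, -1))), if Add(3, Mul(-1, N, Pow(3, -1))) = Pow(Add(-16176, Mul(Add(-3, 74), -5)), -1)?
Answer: Rational(-64254540031902968, 13803153713655) ≈ -4655.1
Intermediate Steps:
N = Rational(148782, 16531) (N = Add(9, Mul(-3, Pow(Add(-16176, Mul(Add(-3, 74), -5)), -1))) = Add(9, Mul(-3, Pow(Add(-16176, Mul(71, -5)), -1))) = Add(9, Mul(-3, Pow(Add(-16176, -355), -1))) = Add(9, Mul(-3, Pow(-16531, -1))) = Add(9, Mul(-3, Rational(-1, 16531))) = Add(9, Rational(3, 16531)) = Rational(148782, 16531) ≈ 9.0002)
Add(Mul(Pow(Add(-64, 108), 2), Pow(Add(Mul(-10039, Pow(-6567, -1)), Mul(-24266, Pow(-21092, -1))), -1)), Mul(-48400, Pow(N, -1))) = Add(Mul(Pow(Add(-64, 108), 2), Pow(Add(Mul(-10039, Pow(-6567, -1)), Mul(-24266, Pow(-21092, -1))), -1)), Mul(-48400, Pow(Rational(148782, 16531), -1))) = Add(Mul(Pow(44, 2), Pow(Add(Mul(-10039, Rational(-1, 6567)), Mul(-24266, Rational(-1, 21092))), -1)), Mul(-48400, Rational(16531, 148782))) = Add(Mul(1936, Pow(Add(Rational(10039, 6567), Rational(12133, 10546)), -1)), Rational(-400050200, 74391)) = Add(Mul(1936, Pow(Rational(185548705, 69255582), -1)), Rational(-400050200, 74391)) = Add(Mul(1936, Rational(69255582, 185548705)), Rational(-400050200, 74391)) = Add(Rational(134078806752, 185548705), Rational(-400050200, 74391)) = Rational(-64254540031902968, 13803153713655)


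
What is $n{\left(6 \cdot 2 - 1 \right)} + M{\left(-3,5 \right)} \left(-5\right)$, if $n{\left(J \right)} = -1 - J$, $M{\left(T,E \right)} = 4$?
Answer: $-32$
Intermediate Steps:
$n{\left(6 \cdot 2 - 1 \right)} + M{\left(-3,5 \right)} \left(-5\right) = \left(-1 - \left(6 \cdot 2 - 1\right)\right) + 4 \left(-5\right) = \left(-1 - \left(12 - 1\right)\right) - 20 = \left(-1 - 11\right) - 20 = -12 - 20 = -32$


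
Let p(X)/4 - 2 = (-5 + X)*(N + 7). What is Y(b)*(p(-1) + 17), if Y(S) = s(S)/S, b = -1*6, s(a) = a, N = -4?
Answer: -47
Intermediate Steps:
p(X) = -52 + 12*X (p(X) = 8 + 4*((-5 + X)*(-4 + 7)) = 8 + 4*((-5 + X)*3) = 8 + 4*(-15 + 3*X) = 8 + (-60 + 12*X) = -52 + 12*X)
b = -6
Y(S) = 1 (Y(S) = S/S = 1)
Y(b)*(p(-1) + 17) = 1*((-52 + 12*(-1)) + 17) = 1*((-52 - 12) + 17) = 1*(-64 + 17) = 1*(-47) = -47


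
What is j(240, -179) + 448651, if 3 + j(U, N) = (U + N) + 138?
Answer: 448847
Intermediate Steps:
j(U, N) = 135 + N + U (j(U, N) = -3 + ((U + N) + 138) = -3 + ((N + U) + 138) = -3 + (138 + N + U) = 135 + N + U)
j(240, -179) + 448651 = (135 - 179 + 240) + 448651 = 196 + 448651 = 448847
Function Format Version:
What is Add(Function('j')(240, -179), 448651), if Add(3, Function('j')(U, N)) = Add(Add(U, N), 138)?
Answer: 448847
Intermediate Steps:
Function('j')(U, N) = Add(135, N, U) (Function('j')(U, N) = Add(-3, Add(Add(U, N), 138)) = Add(-3, Add(Add(N, U), 138)) = Add(-3, Add(138, N, U)) = Add(135, N, U))
Add(Function('j')(240, -179), 448651) = Add(Add(135, -179, 240), 448651) = Add(196, 448651) = 448847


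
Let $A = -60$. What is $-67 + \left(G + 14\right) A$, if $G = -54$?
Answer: $2333$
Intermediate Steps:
$-67 + \left(G + 14\right) A = -67 + \left(-54 + 14\right) \left(-60\right) = -67 - -2400 = -67 + 2400 = 2333$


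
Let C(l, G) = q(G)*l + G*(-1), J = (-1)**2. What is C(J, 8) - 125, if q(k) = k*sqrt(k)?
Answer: -133 + 16*sqrt(2) ≈ -110.37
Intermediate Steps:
q(k) = k**(3/2)
J = 1
C(l, G) = -G + l*G**(3/2) (C(l, G) = G**(3/2)*l + G*(-1) = l*G**(3/2) - G = -G + l*G**(3/2))
C(J, 8) - 125 = (-1*8 + 1*8**(3/2)) - 125 = (-8 + 1*(16*sqrt(2))) - 125 = (-8 + 16*sqrt(2)) - 125 = -133 + 16*sqrt(2)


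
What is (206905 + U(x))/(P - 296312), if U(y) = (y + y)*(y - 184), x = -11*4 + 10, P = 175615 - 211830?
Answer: -221729/332527 ≈ -0.66680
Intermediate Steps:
P = -36215
x = -34 (x = -44 + 10 = -34)
U(y) = 2*y*(-184 + y) (U(y) = (2*y)*(-184 + y) = 2*y*(-184 + y))
(206905 + U(x))/(P - 296312) = (206905 + 2*(-34)*(-184 - 34))/(-36215 - 296312) = (206905 + 2*(-34)*(-218))/(-332527) = (206905 + 14824)*(-1/332527) = 221729*(-1/332527) = -221729/332527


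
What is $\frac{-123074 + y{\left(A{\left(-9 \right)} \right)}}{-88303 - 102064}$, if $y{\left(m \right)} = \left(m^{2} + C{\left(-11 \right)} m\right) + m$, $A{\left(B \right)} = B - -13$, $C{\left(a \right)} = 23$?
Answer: $\frac{122962}{190367} \approx 0.64592$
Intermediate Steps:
$A{\left(B \right)} = 13 + B$ ($A{\left(B \right)} = B + 13 = 13 + B$)
$y{\left(m \right)} = m^{2} + 24 m$ ($y{\left(m \right)} = \left(m^{2} + 23 m\right) + m = m^{2} + 24 m$)
$\frac{-123074 + y{\left(A{\left(-9 \right)} \right)}}{-88303 - 102064} = \frac{-123074 + \left(13 - 9\right) \left(24 + \left(13 - 9\right)\right)}{-88303 - 102064} = \frac{-123074 + 4 \left(24 + 4\right)}{-190367} = \left(-123074 + 4 \cdot 28\right) \left(- \frac{1}{190367}\right) = \left(-123074 + 112\right) \left(- \frac{1}{190367}\right) = \left(-122962\right) \left(- \frac{1}{190367}\right) = \frac{122962}{190367}$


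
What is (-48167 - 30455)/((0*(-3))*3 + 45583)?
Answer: -78622/45583 ≈ -1.7248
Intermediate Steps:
(-48167 - 30455)/((0*(-3))*3 + 45583) = -78622/(0*3 + 45583) = -78622/(0 + 45583) = -78622/45583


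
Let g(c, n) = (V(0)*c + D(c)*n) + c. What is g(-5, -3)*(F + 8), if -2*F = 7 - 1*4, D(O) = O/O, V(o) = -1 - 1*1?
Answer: 13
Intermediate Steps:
V(o) = -2 (V(o) = -1 - 1 = -2)
D(O) = 1
F = -3/2 (F = -(7 - 1*4)/2 = -(7 - 4)/2 = -½*3 = -3/2 ≈ -1.5000)
g(c, n) = n - c (g(c, n) = (-2*c + 1*n) + c = (-2*c + n) + c = (n - 2*c) + c = n - c)
g(-5, -3)*(F + 8) = (-3 - 1*(-5))*(-3/2 + 8) = (-3 + 5)*(13/2) = 2*(13/2) = 13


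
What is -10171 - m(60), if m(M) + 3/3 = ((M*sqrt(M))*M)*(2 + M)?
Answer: -10170 - 446400*sqrt(15) ≈ -1.7391e+6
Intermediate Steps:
m(M) = -1 + M**(5/2)*(2 + M) (m(M) = -1 + ((M*sqrt(M))*M)*(2 + M) = -1 + (M**(3/2)*M)*(2 + M) = -1 + M**(5/2)*(2 + M))
-10171 - m(60) = -10171 - (-1 + 60**(7/2) + 2*60**(5/2)) = -10171 - (-1 + 432000*sqrt(15) + 2*(7200*sqrt(15))) = -10171 - (-1 + 432000*sqrt(15) + 14400*sqrt(15)) = -10171 - (-1 + 446400*sqrt(15)) = -10171 + (1 - 446400*sqrt(15)) = -10170 - 446400*sqrt(15)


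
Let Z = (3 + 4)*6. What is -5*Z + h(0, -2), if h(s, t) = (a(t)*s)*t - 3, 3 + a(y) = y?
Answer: -213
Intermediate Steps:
a(y) = -3 + y
Z = 42 (Z = 7*6 = 42)
h(s, t) = -3 + s*t*(-3 + t) (h(s, t) = ((-3 + t)*s)*t - 3 = (s*(-3 + t))*t - 3 = s*t*(-3 + t) - 3 = -3 + s*t*(-3 + t))
-5*Z + h(0, -2) = -5*42 + (-3 + 0*(-2)*(-3 - 2)) = -210 + (-3 + 0*(-2)*(-5)) = -210 + (-3 + 0) = -210 - 3 = -213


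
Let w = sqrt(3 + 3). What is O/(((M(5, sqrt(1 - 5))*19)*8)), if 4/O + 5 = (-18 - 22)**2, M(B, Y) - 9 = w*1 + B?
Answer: 7/5757950 - sqrt(6)/11515900 ≈ 1.0030e-6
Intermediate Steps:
w = sqrt(6) ≈ 2.4495
M(B, Y) = 9 + B + sqrt(6) (M(B, Y) = 9 + (sqrt(6)*1 + B) = 9 + (sqrt(6) + B) = 9 + (B + sqrt(6)) = 9 + B + sqrt(6))
O = 4/1595 (O = 4/(-5 + (-18 - 22)**2) = 4/(-5 + (-40)**2) = 4/(-5 + 1600) = 4/1595 ≈ 0.0025078)
O/(((M(5, sqrt(1 - 5))*19)*8)) = 4/(1595*((((9 + 5 + sqrt(6))*19)*8))) = 4/(1595*((((14 + sqrt(6))*19)*8))) = 4/(1595*(((266 + 19*sqrt(6))*8))) = 4/(1595*(2128 + 152*sqrt(6)))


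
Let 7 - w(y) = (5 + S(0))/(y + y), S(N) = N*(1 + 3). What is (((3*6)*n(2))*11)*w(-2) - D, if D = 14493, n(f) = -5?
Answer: -45321/2 ≈ -22661.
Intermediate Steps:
S(N) = 4*N (S(N) = N*4 = 4*N)
w(y) = 7 - 5/(2*y) (w(y) = 7 - (5 + 4*0)/(y + y) = 7 - (5 + 0)/(2*y) = 7 - 5*1/(2*y) = 7 - 5/(2*y))
(((3*6)*n(2))*11)*w(-2) - D = (((3*6)*(-5))*11)*(7 - 5/2/(-2)) - 1*14493 = ((18*(-5))*11)*(7 - 5/2*(-1/2)) - 14493 = (-90*11)*(7 + 5/4) - 14493 = -990*33/4 - 14493 = -16335/2 - 14493 = -45321/2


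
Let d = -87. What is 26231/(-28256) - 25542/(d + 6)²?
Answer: -33104309/6866208 ≈ -4.8213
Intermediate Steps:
26231/(-28256) - 25542/(d + 6)² = 26231/(-28256) - 25542/(-87 + 6)² = 26231*(-1/28256) - 25542/((-81)²) = -26231/28256 - 25542/6561 = -26231/28256 - 25542*1/6561 = -26231/28256 - 946/243 = -33104309/6866208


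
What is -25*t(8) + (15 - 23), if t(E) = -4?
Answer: 92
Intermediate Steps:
-25*t(8) + (15 - 23) = -25*(-4) + (15 - 23) = 100 - 8 = 92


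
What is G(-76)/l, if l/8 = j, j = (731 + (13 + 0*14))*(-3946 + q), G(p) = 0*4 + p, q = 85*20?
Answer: 19/3342048 ≈ 5.6851e-6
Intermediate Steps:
q = 1700
G(p) = p (G(p) = 0 + p = p)
j = -1671024 (j = (731 + (13 + 0*14))*(-3946 + 1700) = (731 + (13 + 0))*(-2246) = (731 + 13)*(-2246) = 744*(-2246) = -1671024)
l = -13368192 (l = 8*(-1671024) = -13368192)
G(-76)/l = -76/(-13368192) = -76*(-1/13368192) = 19/3342048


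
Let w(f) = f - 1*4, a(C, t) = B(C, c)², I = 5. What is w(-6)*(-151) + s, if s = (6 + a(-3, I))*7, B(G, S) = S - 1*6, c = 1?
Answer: 1727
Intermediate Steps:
B(G, S) = -6 + S (B(G, S) = S - 6 = -6 + S)
a(C, t) = 25 (a(C, t) = (-6 + 1)² = (-5)² = 25)
w(f) = -4 + f (w(f) = f - 4 = -4 + f)
s = 217 (s = (6 + 25)*7 = 31*7 = 217)
w(-6)*(-151) + s = (-4 - 6)*(-151) + 217 = -10*(-151) + 217 = 1510 + 217 = 1727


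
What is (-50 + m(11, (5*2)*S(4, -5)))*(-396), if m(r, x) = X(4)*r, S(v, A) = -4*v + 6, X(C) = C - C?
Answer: 19800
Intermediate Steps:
X(C) = 0
S(v, A) = 6 - 4*v
m(r, x) = 0 (m(r, x) = 0*r = 0)
(-50 + m(11, (5*2)*S(4, -5)))*(-396) = (-50 + 0)*(-396) = -50*(-396) = 19800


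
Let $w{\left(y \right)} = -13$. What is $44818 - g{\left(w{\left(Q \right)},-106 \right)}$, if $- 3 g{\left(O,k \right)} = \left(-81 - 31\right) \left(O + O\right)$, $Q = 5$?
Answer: $\frac{137366}{3} \approx 45789.0$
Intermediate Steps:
$g{\left(O,k \right)} = \frac{224 O}{3}$ ($g{\left(O,k \right)} = - \frac{\left(-81 - 31\right) \left(O + O\right)}{3} = - \frac{\left(-112\right) 2 O}{3} = - \frac{\left(-224\right) O}{3} = \frac{224 O}{3}$)
$44818 - g{\left(w{\left(Q \right)},-106 \right)} = 44818 - \frac{224}{3} \left(-13\right) = 44818 - - \frac{2912}{3} = 44818 + \frac{2912}{3} = \frac{137366}{3}$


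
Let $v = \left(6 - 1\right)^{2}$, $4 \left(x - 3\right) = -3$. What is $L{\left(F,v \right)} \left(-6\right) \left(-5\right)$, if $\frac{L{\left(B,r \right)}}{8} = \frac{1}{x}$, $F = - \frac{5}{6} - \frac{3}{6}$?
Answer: $\frac{320}{3} \approx 106.67$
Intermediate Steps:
$x = \frac{9}{4}$ ($x = 3 + \frac{1}{4} \left(-3\right) = 3 - \frac{3}{4} = \frac{9}{4} \approx 2.25$)
$v = 25$ ($v = 5^{2} = 25$)
$F = - \frac{4}{3}$ ($F = \left(-5\right) \frac{1}{6} - \frac{1}{2} = - \frac{5}{6} - \frac{1}{2} = - \frac{4}{3} \approx -1.3333$)
$L{\left(B,r \right)} = \frac{32}{9}$ ($L{\left(B,r \right)} = \frac{8}{\frac{9}{4}} = 8 \cdot \frac{4}{9} = \frac{32}{9}$)
$L{\left(F,v \right)} \left(-6\right) \left(-5\right) = \frac{32}{9} \left(-6\right) \left(-5\right) = \left(- \frac{64}{3}\right) \left(-5\right) = \frac{320}{3}$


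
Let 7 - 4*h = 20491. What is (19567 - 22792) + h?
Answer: -8346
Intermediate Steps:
h = -5121 (h = 7/4 - ¼*20491 = 7/4 - 20491/4 = -5121)
(19567 - 22792) + h = (19567 - 22792) - 5121 = -3225 - 5121 = -8346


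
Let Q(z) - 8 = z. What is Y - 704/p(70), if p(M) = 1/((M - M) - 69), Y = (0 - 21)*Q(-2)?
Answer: 48450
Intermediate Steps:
Q(z) = 8 + z
Y = -126 (Y = (0 - 21)*(8 - 2) = -21*6 = -126)
p(M) = -1/69 (p(M) = 1/(0 - 69) = 1/(-69) = -1/69)
Y - 704/p(70) = -126 - 704/(-1/69) = -126 - 704*(-69) = -126 - 1*(-48576) = -126 + 48576 = 48450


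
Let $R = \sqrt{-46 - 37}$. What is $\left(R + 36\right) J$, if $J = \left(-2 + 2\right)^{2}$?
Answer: $0$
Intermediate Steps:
$R = i \sqrt{83}$ ($R = \sqrt{-83} = i \sqrt{83} \approx 9.1104 i$)
$J = 0$ ($J = 0^{2} = 0$)
$\left(R + 36\right) J = \left(i \sqrt{83} + 36\right) 0 = \left(36 + i \sqrt{83}\right) 0 = 0$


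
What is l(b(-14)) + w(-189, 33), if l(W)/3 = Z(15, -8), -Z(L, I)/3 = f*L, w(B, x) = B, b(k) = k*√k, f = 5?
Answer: -864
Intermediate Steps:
b(k) = k^(3/2)
Z(L, I) = -15*L
l(W) = -675 (l(W) = 3*(-15*15) = 3*(-225) = -675)
l(b(-14)) + w(-189, 33) = -675 - 189 = -864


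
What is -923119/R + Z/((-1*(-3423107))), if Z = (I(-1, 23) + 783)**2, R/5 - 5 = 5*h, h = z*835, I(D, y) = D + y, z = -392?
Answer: 8462707485108/28011199003325 ≈ 0.30212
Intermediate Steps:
h = -327320 (h = -392*835 = -327320)
R = -8182975 (R = 25 + 5*(5*(-327320)) = 25 + 5*(-1636600) = 25 - 8183000 = -8182975)
Z = 648025 (Z = ((-1 + 23) + 783)**2 = (22 + 783)**2 = 805**2 = 648025)
-923119/R + Z/((-1*(-3423107))) = -923119/(-8182975) + 648025/((-1*(-3423107))) = -923119*(-1/8182975) + 648025/3423107 = 923119/8182975 + 648025*(1/3423107) = 923119/8182975 + 648025/3423107 = 8462707485108/28011199003325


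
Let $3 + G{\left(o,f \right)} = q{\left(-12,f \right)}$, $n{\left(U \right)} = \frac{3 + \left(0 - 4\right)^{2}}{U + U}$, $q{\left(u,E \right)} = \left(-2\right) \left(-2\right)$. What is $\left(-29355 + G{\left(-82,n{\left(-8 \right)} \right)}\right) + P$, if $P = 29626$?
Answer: $272$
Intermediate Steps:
$q{\left(u,E \right)} = 4$
$n{\left(U \right)} = \frac{19}{2 U}$ ($n{\left(U \right)} = \frac{3 + \left(-4\right)^{2}}{2 U} = \left(3 + 16\right) \frac{1}{2 U} = 19 \frac{1}{2 U} = \frac{19}{2 U}$)
$G{\left(o,f \right)} = 1$ ($G{\left(o,f \right)} = -3 + 4 = 1$)
$\left(-29355 + G{\left(-82,n{\left(-8 \right)} \right)}\right) + P = \left(-29355 + 1\right) + 29626 = -29354 + 29626 = 272$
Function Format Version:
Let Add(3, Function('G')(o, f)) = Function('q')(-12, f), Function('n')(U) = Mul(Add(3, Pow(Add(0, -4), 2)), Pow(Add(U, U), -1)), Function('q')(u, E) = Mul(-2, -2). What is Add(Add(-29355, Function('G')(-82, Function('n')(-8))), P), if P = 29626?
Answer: 272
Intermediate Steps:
Function('q')(u, E) = 4
Function('n')(U) = Mul(Rational(19, 2), Pow(U, -1)) (Function('n')(U) = Mul(Add(3, Pow(-4, 2)), Pow(Mul(2, U), -1)) = Mul(Add(3, 16), Mul(Rational(1, 2), Pow(U, -1))) = Mul(19, Mul(Rational(1, 2), Pow(U, -1))) = Mul(Rational(19, 2), Pow(U, -1)))
Function('G')(o, f) = 1 (Function('G')(o, f) = Add(-3, 4) = 1)
Add(Add(-29355, Function('G')(-82, Function('n')(-8))), P) = Add(Add(-29355, 1), 29626) = Add(-29354, 29626) = 272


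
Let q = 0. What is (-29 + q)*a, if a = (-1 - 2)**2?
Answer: -261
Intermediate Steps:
a = 9 (a = (-3)**2 = 9)
(-29 + q)*a = (-29 + 0)*9 = -29*9 = -261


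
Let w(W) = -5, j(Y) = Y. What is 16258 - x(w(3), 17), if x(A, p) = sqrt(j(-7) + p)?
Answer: 16258 - sqrt(10) ≈ 16255.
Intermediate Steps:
x(A, p) = sqrt(-7 + p)
16258 - x(w(3), 17) = 16258 - sqrt(-7 + 17) = 16258 - sqrt(10)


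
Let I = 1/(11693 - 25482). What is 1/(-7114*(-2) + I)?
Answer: 13789/196189891 ≈ 7.0284e-5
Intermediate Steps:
I = -1/13789 (I = 1/(-13789) = -1/13789 ≈ -7.2522e-5)
1/(-7114*(-2) + I) = 1/(-7114*(-2) - 1/13789) = 1/(14228 - 1/13789) = 1/(196189891/13789) = 13789/196189891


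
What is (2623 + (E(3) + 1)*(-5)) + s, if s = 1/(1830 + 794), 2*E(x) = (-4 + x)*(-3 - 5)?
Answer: 6817153/2624 ≈ 2598.0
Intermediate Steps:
E(x) = 16 - 4*x (E(x) = ((-4 + x)*(-3 - 5))/2 = ((-4 + x)*(-8))/2 = (32 - 8*x)/2 = 16 - 4*x)
s = 1/2624 ≈ 0.00038110
(2623 + (E(3) + 1)*(-5)) + s = (2623 + ((16 - 4*3) + 1)*(-5)) + 1/2624 = (2623 + ((16 - 12) + 1)*(-5)) + 1/2624 = (2623 + (4 + 1)*(-5)) + 1/2624 = (2623 + 5*(-5)) + 1/2624 = (2623 - 25) + 1/2624 = 2598 + 1/2624 = 6817153/2624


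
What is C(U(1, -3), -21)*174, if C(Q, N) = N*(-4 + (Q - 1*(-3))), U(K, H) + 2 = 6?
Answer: -10962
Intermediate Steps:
U(K, H) = 4 (U(K, H) = -2 + 6 = 4)
C(Q, N) = N*(-1 + Q) (C(Q, N) = N*(-4 + (Q + 3)) = N*(-4 + (3 + Q)) = N*(-1 + Q))
C(U(1, -3), -21)*174 = -21*(-1 + 4)*174 = -21*3*174 = -63*174 = -10962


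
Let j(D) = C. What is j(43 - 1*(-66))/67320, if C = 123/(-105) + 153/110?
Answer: 169/51836400 ≈ 3.2603e-6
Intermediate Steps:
C = 169/770 (C = 123*(-1/105) + 153*(1/110) = -41/35 + 153/110 = 169/770 ≈ 0.21948)
j(D) = 169/770
j(43 - 1*(-66))/67320 = (169/770)/67320 = (169/770)*(1/67320) = 169/51836400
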